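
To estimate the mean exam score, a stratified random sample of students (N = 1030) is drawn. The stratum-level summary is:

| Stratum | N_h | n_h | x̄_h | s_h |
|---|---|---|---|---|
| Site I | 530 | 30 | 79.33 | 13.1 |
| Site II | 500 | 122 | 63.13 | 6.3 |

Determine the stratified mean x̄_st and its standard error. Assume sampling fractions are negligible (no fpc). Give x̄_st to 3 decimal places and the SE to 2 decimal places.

x̄_st ≈ 71.466, SE ≈ 1.26

x̄_st = Σ W_h x̄_h = (530·79.33 + 500·63.13)/1030 = 71.46592
V̂(x̄_st) = Σ W_h² s_h²/n_h, with W_h = N_h/N and N = 1030:
  stratum Site I: (530/1030)²·13.1²/30 = 1.5146
  stratum Site II: (500/1030)²·6.3²/122 = 0.0766632
V̂(x̄_st) = 1.59127
SE(x̄_st) = √1.59127 = 1.26145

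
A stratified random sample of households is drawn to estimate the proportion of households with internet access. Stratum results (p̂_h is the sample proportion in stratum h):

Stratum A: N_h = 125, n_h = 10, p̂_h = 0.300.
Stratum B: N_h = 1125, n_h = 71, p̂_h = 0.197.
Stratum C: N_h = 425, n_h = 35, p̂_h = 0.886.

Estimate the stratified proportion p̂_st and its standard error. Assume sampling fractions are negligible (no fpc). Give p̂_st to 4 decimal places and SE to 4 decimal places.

p̂_st ≈ 0.3795, SE ≈ 0.0366

N = 1675; stratum weights W_h = N_h/N.
p̂_st = Σ W_h p̂_h = (125·0.300 + 1125·0.197 + 425·0.886)/1675 = 0.37951
V̂(p̂_st) = Σ W_h² p̂_h(1−p̂_h)/(n_h−1):
  stratum A: (125/1675)²·0.300·0.700/9 = 0.000129947
  stratum B: (1125/1675)²·0.197·0.803/70 = 0.00101943
  stratum C: (425/1675)²·0.886·0.114/34 = 0.000191253
V̂(p̂_st) = 0.00134063; SE = √V̂ = 0.0366147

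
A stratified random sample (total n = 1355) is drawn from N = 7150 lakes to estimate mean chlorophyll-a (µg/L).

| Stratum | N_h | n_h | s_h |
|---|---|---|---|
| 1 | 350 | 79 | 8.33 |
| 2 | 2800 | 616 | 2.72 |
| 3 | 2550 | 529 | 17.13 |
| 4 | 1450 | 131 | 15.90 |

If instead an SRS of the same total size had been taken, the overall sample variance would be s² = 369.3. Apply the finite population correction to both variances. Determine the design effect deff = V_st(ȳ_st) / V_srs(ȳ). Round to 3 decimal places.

deff ≈ 0.594

V̂(ȳ_st) = Σ W_h² (1 − n_h/N_h) s_h²/n_h, with W_h = N_h/N and N = 7150:
  stratum 1: (350/7150)²·(1 − 79/350)·8.33²/79 = 0.00162963
  stratum 2: (2800/7150)²·(1 − 616/2800)·2.72²/616 = 0.00143667
  stratum 3: (2550/7150)²·(1 − 529/2550)·17.13²/529 = 0.0559182
  stratum 4: (1450/7150)²·(1 − 131/1450)·15.90²/131 = 0.0721978
V_st = 0.131182
V_srs = (1 − 1355/7150)·369.3/1355 = 0.220896
deff = V_st / V_srs = 0.131182/0.220896 = 0.5939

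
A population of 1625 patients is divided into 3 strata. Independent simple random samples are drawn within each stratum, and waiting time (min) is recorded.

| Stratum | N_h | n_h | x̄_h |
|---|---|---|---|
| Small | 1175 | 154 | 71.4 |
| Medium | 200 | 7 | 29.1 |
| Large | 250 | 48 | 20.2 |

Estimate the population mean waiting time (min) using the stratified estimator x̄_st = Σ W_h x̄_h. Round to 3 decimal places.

N = Σ N_h = 1625. Stratum weights W_h = N_h/N.
x̄_st = (1175·71.4 + 200·29.1 + 250·20.2) / 1625 = 58.31692

x̄_st ≈ 58.317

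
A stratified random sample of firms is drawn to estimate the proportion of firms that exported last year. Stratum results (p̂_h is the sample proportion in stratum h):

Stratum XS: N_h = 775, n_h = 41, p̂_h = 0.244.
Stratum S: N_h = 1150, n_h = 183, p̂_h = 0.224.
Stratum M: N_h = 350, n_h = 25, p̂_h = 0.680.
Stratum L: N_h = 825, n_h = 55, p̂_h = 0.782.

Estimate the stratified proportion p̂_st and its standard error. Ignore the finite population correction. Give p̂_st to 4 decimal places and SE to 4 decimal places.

p̂_st ≈ 0.4290, SE ≈ 0.0275

N = 3100; stratum weights W_h = N_h/N.
p̂_st = Σ W_h p̂_h = (775·0.244 + 1150·0.224 + 350·0.680 + 825·0.782)/3100 = 0.42898
V̂(p̂_st) = Σ W_h² p̂_h(1−p̂_h)/(n_h−1):
  stratum XS: (775/3100)²·0.244·0.756/40 = 0.000288225
  stratum S: (1150/3100)²·0.224·0.776/182 = 0.000131435
  stratum M: (350/3100)²·0.680·0.320/24 = 0.000115574
  stratum L: (825/3100)²·0.782·0.218/54 = 0.000223591
V̂(p̂_st) = 0.000758825; SE = √V̂ = 0.0275468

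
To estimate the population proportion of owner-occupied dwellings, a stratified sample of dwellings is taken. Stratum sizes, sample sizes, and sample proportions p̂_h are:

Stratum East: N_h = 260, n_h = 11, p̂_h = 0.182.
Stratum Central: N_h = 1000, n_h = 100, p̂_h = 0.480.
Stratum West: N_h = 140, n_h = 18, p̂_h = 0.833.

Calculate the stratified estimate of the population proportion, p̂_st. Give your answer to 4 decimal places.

N = 1400; stratum weights W_h = N_h/N.
p̂_st = Σ W_h p̂_h = (260·0.182 + 1000·0.480 + 140·0.833)/1400 = 0.45996

p̂_st ≈ 0.4600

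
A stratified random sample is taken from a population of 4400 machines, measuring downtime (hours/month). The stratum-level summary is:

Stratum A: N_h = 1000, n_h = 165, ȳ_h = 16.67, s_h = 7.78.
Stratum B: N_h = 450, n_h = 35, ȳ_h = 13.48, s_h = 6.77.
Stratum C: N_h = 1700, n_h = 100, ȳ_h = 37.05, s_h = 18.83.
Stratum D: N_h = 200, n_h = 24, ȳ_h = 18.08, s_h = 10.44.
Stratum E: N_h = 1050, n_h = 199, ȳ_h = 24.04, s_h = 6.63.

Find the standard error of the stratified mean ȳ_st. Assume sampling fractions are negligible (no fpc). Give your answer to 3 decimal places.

V̂(ȳ_st) = Σ W_h² s_h²/n_h, with W_h = N_h/N and N = 4400:
  stratum A: (1000/4400)²·7.78²/165 = 0.0189483
  stratum B: (450/4400)²·6.77²/35 = 0.0136971
  stratum C: (1700/4400)²·18.83²/100 = 0.529289
  stratum D: (200/4400)²·10.44²/24 = 0.00938306
  stratum E: (1050/4400)²·6.63²/199 = 0.012579
V̂(ȳ_st) = 0.583897
SE(ȳ_st) = √0.583897 = 0.764131

SE(ȳ_st) ≈ 0.764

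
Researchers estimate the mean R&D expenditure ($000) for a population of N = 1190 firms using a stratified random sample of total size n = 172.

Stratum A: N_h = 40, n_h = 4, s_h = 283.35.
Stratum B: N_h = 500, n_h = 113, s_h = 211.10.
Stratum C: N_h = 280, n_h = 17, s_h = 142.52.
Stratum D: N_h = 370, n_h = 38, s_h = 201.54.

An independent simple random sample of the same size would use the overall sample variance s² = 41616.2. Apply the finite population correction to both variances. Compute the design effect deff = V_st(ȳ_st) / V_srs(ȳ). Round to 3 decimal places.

V̂(ȳ_st) = Σ W_h² (1 − n_h/N_h) s_h²/n_h, with W_h = N_h/N and N = 1190:
  stratum A: (40/1190)²·(1 − 4/40)·283.35²/4 = 20.4106
  stratum B: (500/1190)²·(1 − 113/500)·211.10²/113 = 53.8871
  stratum C: (280/1190)²·(1 − 17/280)·142.52²/17 = 62.133
  stratum D: (370/1190)²·(1 − 38/370)·201.54²/38 = 92.7224
V_st = 229.153
V_srs = (1 − 172/1190)·41616.2/172 = 206.983
deff = V_st / V_srs = 229.153/206.983 = 1.1071

deff ≈ 1.107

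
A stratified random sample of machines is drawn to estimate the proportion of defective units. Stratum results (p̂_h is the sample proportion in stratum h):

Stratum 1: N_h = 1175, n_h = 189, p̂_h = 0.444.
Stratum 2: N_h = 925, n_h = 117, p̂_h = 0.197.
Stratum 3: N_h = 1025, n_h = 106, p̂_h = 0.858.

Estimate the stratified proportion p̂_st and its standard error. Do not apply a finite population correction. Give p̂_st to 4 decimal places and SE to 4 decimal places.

p̂_st ≈ 0.5067, SE ≈ 0.0207

N = 3125; stratum weights W_h = N_h/N.
p̂_st = Σ W_h p̂_h = (1175·0.444 + 925·0.197 + 1025·0.858)/3125 = 0.50668
V̂(p̂_st) = Σ W_h² p̂_h(1−p̂_h)/(n_h−1):
  stratum 1: (1175/3125)²·0.444·0.556/188 = 0.000185642
  stratum 2: (925/3125)²·0.197·0.803/116 = 0.000119483
  stratum 3: (1025/3125)²·0.858·0.142/105 = 0.000124834
V̂(p̂_st) = 0.000429959; SE = √V̂ = 0.0207355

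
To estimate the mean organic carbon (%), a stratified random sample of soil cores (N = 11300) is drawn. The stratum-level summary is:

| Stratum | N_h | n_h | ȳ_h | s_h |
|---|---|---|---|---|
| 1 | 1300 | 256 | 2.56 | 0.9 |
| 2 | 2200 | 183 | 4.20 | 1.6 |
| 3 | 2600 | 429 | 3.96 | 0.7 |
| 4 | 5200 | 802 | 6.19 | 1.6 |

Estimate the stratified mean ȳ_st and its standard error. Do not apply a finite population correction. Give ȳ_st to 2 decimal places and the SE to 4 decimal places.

ȳ_st = Σ W_h ȳ_h = (1300·2.56 + 2200·4.20 + 2600·3.96 + 5200·6.19)/11300 = 4.87186
V̂(ȳ_st) = Σ W_h² s_h²/n_h, with W_h = N_h/N and N = 11300:
  stratum 1: (1300/11300)²·0.9²/256 = 4.18769e-05
  stratum 2: (2200/11300)²·1.6²/183 = 0.000530246
  stratum 3: (2600/11300)²·0.7²/429 = 6.04684e-05
  stratum 4: (5200/11300)²·1.6²/802 = 0.000675951
V̂(ȳ_st) = 0.00130854
SE(ȳ_st) = √0.00130854 = 0.0361738

ȳ_st ≈ 4.87, SE ≈ 0.0362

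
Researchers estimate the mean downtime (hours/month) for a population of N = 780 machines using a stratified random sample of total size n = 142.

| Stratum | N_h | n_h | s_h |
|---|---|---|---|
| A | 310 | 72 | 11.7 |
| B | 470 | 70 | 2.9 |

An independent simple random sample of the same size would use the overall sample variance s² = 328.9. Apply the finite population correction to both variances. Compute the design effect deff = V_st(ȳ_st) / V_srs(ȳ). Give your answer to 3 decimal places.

deff ≈ 0.141

V̂(ȳ_st) = Σ W_h² (1 − n_h/N_h) s_h²/n_h, with W_h = N_h/N and N = 780:
  stratum A: (310/780)²·(1 − 72/310)·11.7²/72 = 0.230562
  stratum B: (470/780)²·(1 − 70/470)·2.9²/70 = 0.037125
V_st = 0.267688
V_srs = (1 − 142/780)·328.9/142 = 1.89453
deff = V_st / V_srs = 0.267688/1.89453 = 0.1413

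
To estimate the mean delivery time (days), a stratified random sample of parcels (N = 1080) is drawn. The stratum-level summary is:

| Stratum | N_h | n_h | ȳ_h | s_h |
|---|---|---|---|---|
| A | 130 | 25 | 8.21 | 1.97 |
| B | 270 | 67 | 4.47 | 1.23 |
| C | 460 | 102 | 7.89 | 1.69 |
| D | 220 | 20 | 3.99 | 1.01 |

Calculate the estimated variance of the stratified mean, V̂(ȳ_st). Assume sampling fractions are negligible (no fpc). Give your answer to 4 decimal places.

V̂(ȳ_st) ≈ 0.0109

V̂(ȳ_st) = Σ W_h² s_h²/n_h, with W_h = N_h/N and N = 1080:
  stratum A: (130/1080)²·1.97²/25 = 0.00224922
  stratum B: (270/1080)²·1.23²/67 = 0.00141129
  stratum C: (460/1080)²·1.69²/102 = 0.00507974
  stratum D: (220/1080)²·1.01²/20 = 0.00211646
V̂(ȳ_st) = 0.0108567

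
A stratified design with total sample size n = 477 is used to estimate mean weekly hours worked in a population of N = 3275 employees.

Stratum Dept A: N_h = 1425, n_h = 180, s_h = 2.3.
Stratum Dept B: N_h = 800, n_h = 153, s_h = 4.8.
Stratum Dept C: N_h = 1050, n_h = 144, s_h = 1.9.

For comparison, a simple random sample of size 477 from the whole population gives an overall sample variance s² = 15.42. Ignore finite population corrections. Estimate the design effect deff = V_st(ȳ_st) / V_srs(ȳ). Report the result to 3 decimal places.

deff ≈ 0.530

V̂(ȳ_st) = Σ W_h² s_h²/n_h, with W_h = N_h/N and N = 3275:
  stratum Dept A: (1425/3275)²·2.3²/180 = 0.00556404
  stratum Dept B: (800/3275)²·4.8²/153 = 0.00898563
  stratum Dept C: (1050/3275)²·1.9²/144 = 0.00257692
V_st = 0.0171266
V_srs = s²/n = 15.42/477 = 0.032327
deff = V_st / V_srs = 0.0171266/0.032327 = 0.5298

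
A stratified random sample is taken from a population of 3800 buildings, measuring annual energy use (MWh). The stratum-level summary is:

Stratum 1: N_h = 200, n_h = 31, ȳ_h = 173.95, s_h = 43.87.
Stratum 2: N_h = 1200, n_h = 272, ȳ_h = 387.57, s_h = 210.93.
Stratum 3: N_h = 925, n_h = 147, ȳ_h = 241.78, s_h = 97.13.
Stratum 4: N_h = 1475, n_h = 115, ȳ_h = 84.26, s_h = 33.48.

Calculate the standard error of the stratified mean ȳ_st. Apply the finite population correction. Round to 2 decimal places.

SE(ȳ_st) ≈ 4.16

V̂(ȳ_st) = Σ W_h² (1 − n_h/N_h) s_h²/n_h, with W_h = N_h/N and N = 3800:
  stratum 1: (200/3800)²·(1 − 31/200)·43.87²/31 = 0.145319
  stratum 2: (1200/3800)²·(1 − 272/1200)·210.93²/272 = 12.6145
  stratum 3: (925/3800)²·(1 − 147/925)·97.13²/147 = 3.19848
  stratum 4: (1475/3800)²·(1 − 115/1475)·33.48²/115 = 1.35406
V̂(ȳ_st) = 17.3123
SE(ȳ_st) = √17.3123 = 4.16081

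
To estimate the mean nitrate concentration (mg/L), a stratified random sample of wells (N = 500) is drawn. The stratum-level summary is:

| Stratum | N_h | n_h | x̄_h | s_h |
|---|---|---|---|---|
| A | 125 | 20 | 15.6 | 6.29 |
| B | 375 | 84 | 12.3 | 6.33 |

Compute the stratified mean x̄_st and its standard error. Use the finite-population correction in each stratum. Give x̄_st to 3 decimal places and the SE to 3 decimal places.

x̄_st ≈ 13.125, SE ≈ 0.559

x̄_st = Σ W_h x̄_h = (125·15.6 + 375·12.3)/500 = 13.12500
V̂(x̄_st) = Σ W_h² (1 − n_h/N_h) s_h²/n_h, with W_h = N_h/N and N = 500:
  stratum A: (125/500)²·(1 − 20/125)·6.29²/20 = 0.103856
  stratum B: (375/500)²·(1 − 84/375)·6.33²/84 = 0.208215
V̂(x̄_st) = 0.312071
SE(x̄_st) = √0.312071 = 0.558633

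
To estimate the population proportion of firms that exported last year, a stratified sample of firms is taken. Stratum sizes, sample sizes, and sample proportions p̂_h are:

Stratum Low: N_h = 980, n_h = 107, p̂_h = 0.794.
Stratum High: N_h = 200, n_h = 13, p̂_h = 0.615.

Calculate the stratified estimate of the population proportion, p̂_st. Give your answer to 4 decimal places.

p̂_st ≈ 0.7637

N = 1180; stratum weights W_h = N_h/N.
p̂_st = Σ W_h p̂_h = (980·0.794 + 200·0.615)/1180 = 0.76366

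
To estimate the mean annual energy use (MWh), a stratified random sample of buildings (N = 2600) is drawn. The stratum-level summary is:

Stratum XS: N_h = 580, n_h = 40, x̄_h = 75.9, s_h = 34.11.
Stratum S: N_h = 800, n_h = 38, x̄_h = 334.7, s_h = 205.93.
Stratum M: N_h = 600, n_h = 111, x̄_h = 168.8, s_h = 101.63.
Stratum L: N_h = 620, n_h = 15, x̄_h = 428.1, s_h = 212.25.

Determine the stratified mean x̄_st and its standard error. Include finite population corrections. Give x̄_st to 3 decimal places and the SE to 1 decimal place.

x̄_st = Σ W_h x̄_h = (580·75.9 + 800·334.7 + 600·168.8 + 620·428.1)/2600 = 260.95538
V̂(x̄_st) = Σ W_h² (1 − n_h/N_h) s_h²/n_h, with W_h = N_h/N and N = 2600:
  stratum XS: (580/2600)²·(1 − 40/580)·34.11²/40 = 1.34765
  stratum S: (800/2600)²·(1 − 38/800)·205.93²/38 = 100.636
  stratum M: (600/2600)²·(1 − 111/600)·101.63²/111 = 4.03863
  stratum L: (620/2600)²·(1 − 15/620)·212.25²/15 = 166.65
V̂(x̄_st) = 272.672
SE(x̄_st) = √272.672 = 16.5128

x̄_st ≈ 260.955, SE ≈ 16.5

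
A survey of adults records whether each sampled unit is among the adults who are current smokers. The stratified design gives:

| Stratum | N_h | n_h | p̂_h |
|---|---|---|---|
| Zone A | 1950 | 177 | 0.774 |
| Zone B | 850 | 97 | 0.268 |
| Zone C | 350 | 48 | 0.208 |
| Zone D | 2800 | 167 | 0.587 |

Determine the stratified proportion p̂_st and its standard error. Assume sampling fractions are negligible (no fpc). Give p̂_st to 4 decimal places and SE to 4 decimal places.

p̂_st ≈ 0.5804, SE ≈ 0.0220

N = 5950; stratum weights W_h = N_h/N.
p̂_st = Σ W_h p̂_h = (1950·0.774 + 850·0.268 + 350·0.208 + 2800·0.587)/5950 = 0.58042
V̂(p̂_st) = Σ W_h² p̂_h(1−p̂_h)/(n_h−1):
  stratum Zone A: (1950/5950)²·0.774·0.226/176 = 0.000106751
  stratum Zone B: (850/5950)²·0.268·0.732/96 = 4.17041e-05
  stratum Zone C: (350/5950)²·0.208·0.792/47 = 1.21281e-05
  stratum Zone D: (2800/5950)²·0.587·0.413/166 = 0.000323417
V̂(p̂_st) = 0.000484; SE = √V̂ = 0.022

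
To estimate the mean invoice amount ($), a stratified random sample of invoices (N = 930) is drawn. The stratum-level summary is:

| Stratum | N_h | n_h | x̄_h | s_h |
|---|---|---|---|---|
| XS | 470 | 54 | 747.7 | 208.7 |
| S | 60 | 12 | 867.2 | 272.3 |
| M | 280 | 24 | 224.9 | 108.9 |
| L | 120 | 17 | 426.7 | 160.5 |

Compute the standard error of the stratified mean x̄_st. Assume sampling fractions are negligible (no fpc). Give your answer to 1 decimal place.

SE(x̄_st) ≈ 17.4

V̂(x̄_st) = Σ W_h² s_h²/n_h, with W_h = N_h/N and N = 930:
  stratum XS: (470/930)²·208.7²/54 = 206.007
  stratum S: (60/930)²·272.3²/12 = 25.7188
  stratum M: (280/930)²·108.9²/24 = 44.7914
  stratum L: (120/930)²·160.5²/17 = 25.2289
V̂(x̄_st) = 301.746
SE(x̄_st) = √301.746 = 17.3708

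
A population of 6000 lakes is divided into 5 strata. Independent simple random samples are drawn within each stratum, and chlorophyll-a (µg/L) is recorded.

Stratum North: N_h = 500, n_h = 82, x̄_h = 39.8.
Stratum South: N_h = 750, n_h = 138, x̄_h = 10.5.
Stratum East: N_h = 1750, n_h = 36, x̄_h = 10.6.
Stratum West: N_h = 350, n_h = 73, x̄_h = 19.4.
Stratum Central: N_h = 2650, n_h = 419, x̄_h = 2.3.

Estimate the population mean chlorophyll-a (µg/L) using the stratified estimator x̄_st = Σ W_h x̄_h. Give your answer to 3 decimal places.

N = Σ N_h = 6000. Stratum weights W_h = N_h/N.
x̄_st = (500·39.8 + 750·10.5 + 1750·10.6 + 350·19.4 + 2650·2.3) / 6000 = 9.86833

x̄_st ≈ 9.868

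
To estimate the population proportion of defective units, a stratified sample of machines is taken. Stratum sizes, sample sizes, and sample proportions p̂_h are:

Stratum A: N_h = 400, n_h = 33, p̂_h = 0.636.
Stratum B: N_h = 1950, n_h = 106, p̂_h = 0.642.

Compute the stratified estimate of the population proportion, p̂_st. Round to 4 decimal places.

N = 2350; stratum weights W_h = N_h/N.
p̂_st = Σ W_h p̂_h = (400·0.636 + 1950·0.642)/2350 = 0.64098

p̂_st ≈ 0.6410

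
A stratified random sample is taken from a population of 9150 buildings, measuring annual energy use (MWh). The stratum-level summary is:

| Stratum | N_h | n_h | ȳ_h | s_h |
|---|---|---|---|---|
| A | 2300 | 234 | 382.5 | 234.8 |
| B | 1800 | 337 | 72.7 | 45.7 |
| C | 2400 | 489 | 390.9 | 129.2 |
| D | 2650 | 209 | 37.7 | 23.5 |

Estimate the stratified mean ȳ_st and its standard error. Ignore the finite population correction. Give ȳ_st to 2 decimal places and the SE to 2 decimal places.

ȳ_st = Σ W_h ȳ_h = (2300·382.5 + 1800·72.7 + 2400·390.9 + 2650·37.7)/9150 = 223.89891
V̂(ȳ_st) = Σ W_h² s_h²/n_h, with W_h = N_h/N and N = 9150:
  stratum A: (2300/9150)²·234.8²/234 = 14.8865
  stratum B: (1800/9150)²·45.7²/337 = 0.239831
  stratum C: (2400/9150)²·129.2²/489 = 2.34853
  stratum D: (2650/9150)²·23.5²/209 = 0.221635
V̂(ȳ_st) = 17.6965
SE(ȳ_st) = √17.6965 = 4.20673

ȳ_st ≈ 223.90, SE ≈ 4.21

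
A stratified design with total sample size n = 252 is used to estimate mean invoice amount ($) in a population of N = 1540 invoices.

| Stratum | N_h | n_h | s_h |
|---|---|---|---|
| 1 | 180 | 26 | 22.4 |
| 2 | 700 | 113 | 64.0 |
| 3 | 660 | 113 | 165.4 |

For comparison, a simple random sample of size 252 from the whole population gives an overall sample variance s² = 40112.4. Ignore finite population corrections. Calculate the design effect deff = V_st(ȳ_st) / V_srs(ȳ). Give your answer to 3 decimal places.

V̂(ȳ_st) = Σ W_h² s_h²/n_h, with W_h = N_h/N and N = 1540:
  stratum 1: (180/1540)²·22.4²/26 = 0.263649
  stratum 2: (700/1540)²·64.0²/113 = 7.48921
  stratum 3: (660/1540)²·165.4²/113 = 44.4671
V_st = 52.22
V_srs = s²/n = 40112.4/252 = 159.176
deff = V_st / V_srs = 52.22/159.176 = 0.3281

deff ≈ 0.328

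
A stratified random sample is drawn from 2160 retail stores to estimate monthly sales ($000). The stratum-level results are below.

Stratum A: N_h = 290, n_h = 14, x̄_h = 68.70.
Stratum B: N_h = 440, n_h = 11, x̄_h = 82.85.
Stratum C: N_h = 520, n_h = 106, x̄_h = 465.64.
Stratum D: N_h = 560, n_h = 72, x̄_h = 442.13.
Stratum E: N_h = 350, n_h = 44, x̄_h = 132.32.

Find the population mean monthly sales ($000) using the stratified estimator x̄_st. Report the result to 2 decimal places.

N = Σ N_h = 2160. Stratum weights W_h = N_h/N.
x̄_st = (290·68.70 + 440·82.85 + 520·465.64 + 560·442.13 + 350·132.32) / 2160 = 274.2660

x̄_st ≈ 274.27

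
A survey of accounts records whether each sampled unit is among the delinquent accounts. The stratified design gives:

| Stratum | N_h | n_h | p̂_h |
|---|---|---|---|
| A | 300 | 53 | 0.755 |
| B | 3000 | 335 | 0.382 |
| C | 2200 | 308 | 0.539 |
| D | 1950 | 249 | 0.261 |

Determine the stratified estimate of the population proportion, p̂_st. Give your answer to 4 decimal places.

p̂_st ≈ 0.4117

N = 7450; stratum weights W_h = N_h/N.
p̂_st = Σ W_h p̂_h = (300·0.755 + 3000·0.382 + 2200·0.539 + 1950·0.261)/7450 = 0.41171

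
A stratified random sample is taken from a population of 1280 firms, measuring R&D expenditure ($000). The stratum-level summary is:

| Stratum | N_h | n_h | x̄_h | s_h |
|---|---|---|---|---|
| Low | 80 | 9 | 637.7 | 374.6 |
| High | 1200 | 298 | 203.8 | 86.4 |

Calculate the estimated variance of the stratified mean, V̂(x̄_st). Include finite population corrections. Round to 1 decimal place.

V̂(x̄_st) = Σ W_h² (1 − n_h/N_h) s_h²/n_h, with W_h = N_h/N and N = 1280:
  stratum Low: (80/1280)²·(1 − 9/80)·374.6²/9 = 54.0532
  stratum High: (1200/1280)²·(1 − 298/1200)·86.4²/298 = 16.5493
V̂(x̄_st) = 70.6025

V̂(x̄_st) ≈ 70.6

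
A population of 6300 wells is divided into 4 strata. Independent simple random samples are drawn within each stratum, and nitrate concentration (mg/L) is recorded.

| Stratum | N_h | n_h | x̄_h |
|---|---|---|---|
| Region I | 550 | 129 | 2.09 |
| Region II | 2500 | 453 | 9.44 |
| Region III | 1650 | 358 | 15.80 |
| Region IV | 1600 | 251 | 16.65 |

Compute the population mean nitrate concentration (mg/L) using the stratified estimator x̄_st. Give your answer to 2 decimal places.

x̄_st ≈ 12.30

N = Σ N_h = 6300. Stratum weights W_h = N_h/N.
x̄_st = (550·2.09 + 2500·9.44 + 1650·15.80 + 1600·16.65) / 6300 = 12.2952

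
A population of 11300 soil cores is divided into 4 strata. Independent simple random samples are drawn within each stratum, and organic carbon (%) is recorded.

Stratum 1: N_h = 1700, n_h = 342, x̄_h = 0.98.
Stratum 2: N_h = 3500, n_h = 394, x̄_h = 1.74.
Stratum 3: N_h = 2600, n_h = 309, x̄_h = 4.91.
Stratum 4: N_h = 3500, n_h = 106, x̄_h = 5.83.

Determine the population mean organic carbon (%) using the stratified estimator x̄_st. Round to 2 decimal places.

N = Σ N_h = 11300. Stratum weights W_h = N_h/N.
x̄_st = (1700·0.98 + 3500·1.74 + 2600·4.91 + 3500·5.83) / 11300 = 3.6219

x̄_st ≈ 3.62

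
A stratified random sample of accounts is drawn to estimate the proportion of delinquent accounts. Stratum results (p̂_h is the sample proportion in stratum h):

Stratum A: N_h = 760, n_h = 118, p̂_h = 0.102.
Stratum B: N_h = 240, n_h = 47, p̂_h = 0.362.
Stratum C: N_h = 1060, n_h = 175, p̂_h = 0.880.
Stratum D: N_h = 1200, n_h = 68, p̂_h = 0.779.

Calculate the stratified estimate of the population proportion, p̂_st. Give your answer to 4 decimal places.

N = 3260; stratum weights W_h = N_h/N.
p̂_st = Σ W_h p̂_h = (760·0.102 + 240·0.362 + 1060·0.880 + 1200·0.779)/3260 = 0.62331

p̂_st ≈ 0.6233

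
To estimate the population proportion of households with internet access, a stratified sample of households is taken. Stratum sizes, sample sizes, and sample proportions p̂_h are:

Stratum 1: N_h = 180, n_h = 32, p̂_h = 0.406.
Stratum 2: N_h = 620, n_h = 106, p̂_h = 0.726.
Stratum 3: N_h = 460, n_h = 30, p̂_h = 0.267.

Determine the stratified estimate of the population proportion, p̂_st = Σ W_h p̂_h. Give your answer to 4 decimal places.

p̂_st ≈ 0.5127

N = 1260; stratum weights W_h = N_h/N.
p̂_st = Σ W_h p̂_h = (180·0.406 + 620·0.726 + 460·0.267)/1260 = 0.51271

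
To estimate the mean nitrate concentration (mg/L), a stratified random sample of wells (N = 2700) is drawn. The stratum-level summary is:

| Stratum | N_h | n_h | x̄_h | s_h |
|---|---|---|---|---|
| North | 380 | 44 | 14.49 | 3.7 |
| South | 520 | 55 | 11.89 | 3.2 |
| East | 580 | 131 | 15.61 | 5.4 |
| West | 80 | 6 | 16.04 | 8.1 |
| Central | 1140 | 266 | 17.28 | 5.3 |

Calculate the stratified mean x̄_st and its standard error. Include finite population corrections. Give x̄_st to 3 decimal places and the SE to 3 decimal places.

x̄_st = Σ W_h x̄_h = (380·14.49 + 520·11.89 + 580·15.61 + 80·16.04 + 1140·17.28)/2700 = 15.45378
V̂(x̄_st) = Σ W_h² (1 − n_h/N_h) s_h²/n_h, with W_h = N_h/N and N = 2700:
  stratum North: (380/2700)²·(1 − 44/380)·3.7²/44 = 0.00544937
  stratum South: (520/2700)²·(1 − 55/520)·3.2²/55 = 0.00617541
  stratum East: (580/2700)²·(1 − 131/580)·5.4²/131 = 0.00795176
  stratum West: (80/2700)²·(1 − 6/80)·8.1²/6 = 0.00888
  stratum Central: (1140/2700)²·(1 − 266/1140)·5.3²/266 = 0.0144331
V̂(x̄_st) = 0.0428896
SE(x̄_st) = √0.0428896 = 0.207098

x̄_st ≈ 15.454, SE ≈ 0.207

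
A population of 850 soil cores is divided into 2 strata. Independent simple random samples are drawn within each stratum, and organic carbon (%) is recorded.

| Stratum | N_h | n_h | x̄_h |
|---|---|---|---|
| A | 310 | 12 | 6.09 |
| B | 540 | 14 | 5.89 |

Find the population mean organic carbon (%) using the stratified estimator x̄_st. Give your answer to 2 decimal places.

x̄_st ≈ 5.96

N = Σ N_h = 850. Stratum weights W_h = N_h/N.
x̄_st = (310·6.09 + 540·5.89) / 850 = 5.9629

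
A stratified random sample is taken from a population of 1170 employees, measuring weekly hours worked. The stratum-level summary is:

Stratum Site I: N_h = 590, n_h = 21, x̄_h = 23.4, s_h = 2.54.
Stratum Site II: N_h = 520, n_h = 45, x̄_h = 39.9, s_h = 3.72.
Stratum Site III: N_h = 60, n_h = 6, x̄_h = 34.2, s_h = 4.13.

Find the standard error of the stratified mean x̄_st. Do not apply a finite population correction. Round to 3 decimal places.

V̂(x̄_st) = Σ W_h² s_h²/n_h, with W_h = N_h/N and N = 1170:
  stratum Site I: (590/1170)²·2.54²/21 = 0.0781233
  stratum Site II: (520/1170)²·3.72²/45 = 0.0607447
  stratum Site III: (60/1170)²·4.13²/6 = 0.00747618
V̂(x̄_st) = 0.146344
SE(x̄_st) = √0.146344 = 0.38255

SE(x̄_st) ≈ 0.383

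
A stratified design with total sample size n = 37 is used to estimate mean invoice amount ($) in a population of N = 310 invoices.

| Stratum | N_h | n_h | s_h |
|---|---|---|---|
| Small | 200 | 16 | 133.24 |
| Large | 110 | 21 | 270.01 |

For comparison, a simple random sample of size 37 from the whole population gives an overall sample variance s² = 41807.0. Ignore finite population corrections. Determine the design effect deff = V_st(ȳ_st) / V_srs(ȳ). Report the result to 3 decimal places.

deff ≈ 0.796

V̂(ȳ_st) = Σ W_h² s_h²/n_h, with W_h = N_h/N and N = 310:
  stratum Small: (200/310)²·133.24²/16 = 461.834
  stratum Large: (110/310)²·270.01²/21 = 437.122
V_st = 898.956
V_srs = s²/n = 41807.0/37 = 1129.92
deff = V_st / V_srs = 898.956/1129.92 = 0.7956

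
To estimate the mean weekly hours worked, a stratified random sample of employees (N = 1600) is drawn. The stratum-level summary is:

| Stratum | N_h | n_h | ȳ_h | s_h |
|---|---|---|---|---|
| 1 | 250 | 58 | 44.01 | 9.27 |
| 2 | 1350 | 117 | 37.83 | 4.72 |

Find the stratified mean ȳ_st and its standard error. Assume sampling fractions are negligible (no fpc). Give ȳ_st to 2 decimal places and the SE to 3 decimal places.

ȳ_st = Σ W_h ȳ_h = (250·44.01 + 1350·37.83)/1600 = 38.79563
V̂(ȳ_st) = Σ W_h² s_h²/n_h, with W_h = N_h/N and N = 1600:
  stratum 1: (250/1600)²·9.27²/58 = 0.0361719
  stratum 2: (1350/1600)²·4.72²/117 = 0.135558
V̂(ȳ_st) = 0.17173
SE(ȳ_st) = √0.17173 = 0.414403

ȳ_st ≈ 38.80, SE ≈ 0.414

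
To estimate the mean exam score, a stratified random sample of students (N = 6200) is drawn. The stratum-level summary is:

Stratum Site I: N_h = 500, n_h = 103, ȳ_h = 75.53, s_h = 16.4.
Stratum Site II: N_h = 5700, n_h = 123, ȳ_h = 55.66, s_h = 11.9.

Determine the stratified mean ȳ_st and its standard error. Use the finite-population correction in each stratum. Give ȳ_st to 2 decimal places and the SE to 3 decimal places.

ȳ_st ≈ 57.26, SE ≈ 0.983

ȳ_st = Σ W_h ȳ_h = (500·75.53 + 5700·55.66)/6200 = 57.26242
V̂(ȳ_st) = Σ W_h² (1 − n_h/N_h) s_h²/n_h, with W_h = N_h/N and N = 6200:
  stratum Site I: (500/6200)²·(1 − 103/500)·16.4²/103 = 0.0134843
  stratum Site II: (5700/6200)²·(1 − 123/5700)·11.9²/123 = 0.952096
V̂(ȳ_st) = 0.965581
SE(ȳ_st) = √0.965581 = 0.98264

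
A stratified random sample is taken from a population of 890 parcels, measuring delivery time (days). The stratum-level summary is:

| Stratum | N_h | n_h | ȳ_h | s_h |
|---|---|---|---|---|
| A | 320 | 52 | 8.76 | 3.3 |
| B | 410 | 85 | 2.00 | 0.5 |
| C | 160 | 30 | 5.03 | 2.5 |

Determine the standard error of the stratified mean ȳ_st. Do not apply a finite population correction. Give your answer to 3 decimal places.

V̂(ȳ_st) = Σ W_h² s_h²/n_h, with W_h = N_h/N and N = 890:
  stratum A: (320/890)²·3.3²/52 = 0.0270735
  stratum B: (410/890)²·0.5²/85 = 0.000624178
  stratum C: (160/890)²·2.5²/30 = 0.00673316
V̂(ȳ_st) = 0.0344308
SE(ȳ_st) = √0.0344308 = 0.185555

SE(ȳ_st) ≈ 0.186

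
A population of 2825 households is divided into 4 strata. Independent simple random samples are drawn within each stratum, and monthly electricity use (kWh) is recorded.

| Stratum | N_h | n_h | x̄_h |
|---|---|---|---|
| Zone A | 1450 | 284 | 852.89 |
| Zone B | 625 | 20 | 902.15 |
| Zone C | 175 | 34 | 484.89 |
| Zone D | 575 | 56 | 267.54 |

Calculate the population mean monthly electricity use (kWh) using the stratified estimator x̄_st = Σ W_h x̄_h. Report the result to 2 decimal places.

N = Σ N_h = 2825. Stratum weights W_h = N_h/N.
x̄_st = (1450·852.89 + 625·902.15 + 175·484.89 + 575·267.54) / 2825 = 721.8497

x̄_st ≈ 721.85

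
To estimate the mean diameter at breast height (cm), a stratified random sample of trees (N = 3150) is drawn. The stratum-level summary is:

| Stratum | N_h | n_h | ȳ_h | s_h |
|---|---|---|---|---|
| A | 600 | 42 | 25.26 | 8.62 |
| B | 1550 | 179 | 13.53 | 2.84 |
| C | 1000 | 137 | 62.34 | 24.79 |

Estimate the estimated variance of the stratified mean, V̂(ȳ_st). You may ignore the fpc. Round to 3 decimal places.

V̂(ȳ_st) = Σ W_h² s_h²/n_h, with W_h = N_h/N and N = 3150:
  stratum A: (600/3150)²·8.62²/42 = 0.0641869
  stratum B: (1550/3150)²·2.84²/179 = 0.01091
  stratum C: (1000/3150)²·24.79²/137 = 0.452076
V̂(ȳ_st) = 0.527173

V̂(ȳ_st) ≈ 0.527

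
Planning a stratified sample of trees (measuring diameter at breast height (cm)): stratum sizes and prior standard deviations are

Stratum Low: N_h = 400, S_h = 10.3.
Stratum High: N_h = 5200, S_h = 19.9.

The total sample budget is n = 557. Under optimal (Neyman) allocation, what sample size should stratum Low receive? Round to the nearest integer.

21

Neyman allocation: n_h = n · N_h S_h / Σ N_i S_i, with n = 557.
  stratum Low: N_h·S_h = 400·10.3 = 4120.00
  stratum High: N_h·S_h = 5200·19.9 = 103480.00
Σ N_h S_h = 107600.00
n for stratum Low = 557·4120.00/107600.00 = 21.328 → 21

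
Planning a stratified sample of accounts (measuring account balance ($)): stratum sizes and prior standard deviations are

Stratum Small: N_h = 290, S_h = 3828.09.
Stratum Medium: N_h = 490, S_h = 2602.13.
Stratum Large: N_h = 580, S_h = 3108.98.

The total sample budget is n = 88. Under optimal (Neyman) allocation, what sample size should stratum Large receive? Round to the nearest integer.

38

Neyman allocation: n_h = n · N_h S_h / Σ N_i S_i, with n = 88.
  stratum Small: N_h·S_h = 290·3828.09 = 1110146.10
  stratum Medium: N_h·S_h = 490·2602.13 = 1275043.70
  stratum Large: N_h·S_h = 580·3108.98 = 1803208.40
Σ N_h S_h = 4188398.20
n for stratum Large = 88·1803208.40/4188398.20 = 37.886 → 38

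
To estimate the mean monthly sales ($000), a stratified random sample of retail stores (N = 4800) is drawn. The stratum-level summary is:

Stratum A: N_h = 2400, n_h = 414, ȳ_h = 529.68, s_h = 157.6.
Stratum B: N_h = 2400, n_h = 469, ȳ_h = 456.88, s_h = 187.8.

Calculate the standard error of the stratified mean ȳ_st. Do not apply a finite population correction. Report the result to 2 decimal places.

V̂(ȳ_st) = Σ W_h² s_h²/n_h, with W_h = N_h/N and N = 4800:
  stratum A: (2400/4800)²·157.6²/414 = 14.9986
  stratum B: (2400/4800)²·187.8²/469 = 18.8
V̂(ȳ_st) = 33.7987
SE(ȳ_st) = √33.7987 = 5.81366

SE(ȳ_st) ≈ 5.81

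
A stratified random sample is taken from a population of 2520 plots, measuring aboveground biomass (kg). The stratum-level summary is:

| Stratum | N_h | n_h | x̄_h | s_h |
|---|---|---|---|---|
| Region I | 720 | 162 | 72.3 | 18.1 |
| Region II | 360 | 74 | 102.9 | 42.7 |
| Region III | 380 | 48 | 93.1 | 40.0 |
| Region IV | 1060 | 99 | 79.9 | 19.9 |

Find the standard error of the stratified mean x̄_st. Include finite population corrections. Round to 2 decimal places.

V̂(x̄_st) = Σ W_h² (1 − n_h/N_h) s_h²/n_h, with W_h = N_h/N and N = 2520:
  stratum Region I: (720/2520)²·(1 − 162/720)·18.1²/162 = 0.12794
  stratum Region II: (360/2520)²·(1 − 74/360)·42.7²/74 = 0.399477
  stratum Region III: (380/2520)²·(1 − 48/380)·40.0²/48 = 0.662216
  stratum Region IV: (1060/2520)²·(1 − 99/1060)·19.9²/99 = 0.641651
V̂(x̄_st) = 1.83128
SE(x̄_st) = √1.83128 = 1.35325

SE(x̄_st) ≈ 1.35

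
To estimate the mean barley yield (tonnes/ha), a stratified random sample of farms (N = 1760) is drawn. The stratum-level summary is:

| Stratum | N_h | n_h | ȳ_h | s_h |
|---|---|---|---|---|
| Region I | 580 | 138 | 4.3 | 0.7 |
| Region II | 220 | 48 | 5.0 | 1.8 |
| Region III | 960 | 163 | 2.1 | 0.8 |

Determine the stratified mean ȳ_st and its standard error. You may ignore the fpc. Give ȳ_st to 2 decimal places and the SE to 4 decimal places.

ȳ_st = Σ W_h ȳ_h = (580·4.3 + 220·5.0 + 960·2.1)/1760 = 3.18750
V̂(ȳ_st) = Σ W_h² s_h²/n_h, with W_h = N_h/N and N = 1760:
  stratum Region I: (580/1760)²·0.7²/138 = 0.000385609
  stratum Region II: (220/1760)²·1.8²/48 = 0.00105469
  stratum Region III: (960/1760)²·0.8²/163 = 0.00116818
V̂(ȳ_st) = 0.00260848
SE(ȳ_st) = √0.00260848 = 0.0510732

ȳ_st ≈ 3.19, SE ≈ 0.0511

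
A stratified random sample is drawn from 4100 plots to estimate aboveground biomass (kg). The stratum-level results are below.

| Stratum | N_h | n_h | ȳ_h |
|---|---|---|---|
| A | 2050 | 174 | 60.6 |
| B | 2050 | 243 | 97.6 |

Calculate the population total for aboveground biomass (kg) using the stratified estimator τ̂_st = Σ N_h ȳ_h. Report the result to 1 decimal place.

τ̂_st = Σ N_h ȳ_h = 2050·60.6 + 2050·97.6 = 324310.0

τ̂_st ≈ 324310.0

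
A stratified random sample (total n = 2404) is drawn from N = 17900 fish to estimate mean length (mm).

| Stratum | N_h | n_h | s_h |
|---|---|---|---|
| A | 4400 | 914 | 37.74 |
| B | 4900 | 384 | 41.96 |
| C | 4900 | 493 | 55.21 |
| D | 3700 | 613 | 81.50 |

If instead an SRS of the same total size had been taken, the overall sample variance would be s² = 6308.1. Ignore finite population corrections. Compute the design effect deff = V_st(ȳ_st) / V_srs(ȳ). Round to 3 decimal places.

deff ≈ 0.520

V̂(ȳ_st) = Σ W_h² s_h²/n_h, with W_h = N_h/N and N = 17900:
  stratum A: (4400/17900)²·37.74²/914 = 0.0941579
  stratum B: (4900/17900)²·41.96²/384 = 0.343578
  stratum C: (4900/17900)²·55.21²/493 = 0.463313
  stratum D: (3700/17900)²·81.50²/613 = 0.462969
V_st = 1.36402
V_srs = s²/n = 6308.1/2404 = 2.624
deff = V_st / V_srs = 1.36402/2.624 = 0.5198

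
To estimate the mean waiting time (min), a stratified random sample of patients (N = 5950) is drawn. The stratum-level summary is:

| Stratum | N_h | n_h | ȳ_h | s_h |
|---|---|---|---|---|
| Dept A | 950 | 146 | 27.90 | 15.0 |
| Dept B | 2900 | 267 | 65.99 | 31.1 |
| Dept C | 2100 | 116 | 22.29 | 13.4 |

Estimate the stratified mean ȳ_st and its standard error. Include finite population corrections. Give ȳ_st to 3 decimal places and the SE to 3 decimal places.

ȳ_st = Σ W_h ȳ_h = (950·27.90 + 2900·65.99 + 2100·22.29)/5950 = 44.48487
V̂(ȳ_st) = Σ W_h² (1 − n_h/N_h) s_h²/n_h, with W_h = N_h/N and N = 5950:
  stratum Dept A: (950/5950)²·(1 − 146/950)·15.0²/146 = 0.0332488
  stratum Dept B: (2900/5950)²·(1 − 267/2900)·31.1²/267 = 0.781312
  stratum Dept C: (2100/5950)²·(1 − 116/2100)·13.4²/116 = 0.182171
V̂(ȳ_st) = 0.996731
SE(ȳ_st) = √0.996731 = 0.998364

ȳ_st ≈ 44.485, SE ≈ 0.998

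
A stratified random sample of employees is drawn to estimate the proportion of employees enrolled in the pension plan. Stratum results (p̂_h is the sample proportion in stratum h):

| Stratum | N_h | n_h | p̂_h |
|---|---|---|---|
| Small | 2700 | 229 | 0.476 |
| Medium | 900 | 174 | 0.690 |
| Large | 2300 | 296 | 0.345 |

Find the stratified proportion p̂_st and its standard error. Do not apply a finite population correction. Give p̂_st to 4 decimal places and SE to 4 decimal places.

p̂_st ≈ 0.4576, SE ≈ 0.0193

N = 5900; stratum weights W_h = N_h/N.
p̂_st = Σ W_h p̂_h = (2700·0.476 + 900·0.690 + 2300·0.345)/5900 = 0.45758
V̂(p̂_st) = Σ W_h² p̂_h(1−p̂_h)/(n_h−1):
  stratum Small: (2700/5900)²·0.476·0.524/228 = 0.000229101
  stratum Medium: (900/5900)²·0.690·0.310/173 = 2.87704e-05
  stratum Large: (2300/5900)²·0.345·0.655/295 = 0.00011641
V̂(p̂_st) = 0.000374281; SE = √V̂ = 0.0193464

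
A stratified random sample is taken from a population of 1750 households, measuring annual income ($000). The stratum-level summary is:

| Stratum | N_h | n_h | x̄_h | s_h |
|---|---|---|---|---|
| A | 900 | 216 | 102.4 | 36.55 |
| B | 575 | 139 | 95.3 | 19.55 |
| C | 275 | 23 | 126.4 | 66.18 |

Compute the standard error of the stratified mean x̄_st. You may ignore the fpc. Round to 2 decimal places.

SE(x̄_st) ≈ 2.58

V̂(x̄_st) = Σ W_h² s_h²/n_h, with W_h = N_h/N and N = 1750:
  stratum A: (900/1750)²·36.55²/216 = 1.6358
  stratum B: (575/1750)²·19.55²/139 = 0.296851
  stratum C: (275/1750)²·66.18²/23 = 4.70235
V̂(x̄_st) = 6.635
SE(x̄_st) = √6.635 = 2.57585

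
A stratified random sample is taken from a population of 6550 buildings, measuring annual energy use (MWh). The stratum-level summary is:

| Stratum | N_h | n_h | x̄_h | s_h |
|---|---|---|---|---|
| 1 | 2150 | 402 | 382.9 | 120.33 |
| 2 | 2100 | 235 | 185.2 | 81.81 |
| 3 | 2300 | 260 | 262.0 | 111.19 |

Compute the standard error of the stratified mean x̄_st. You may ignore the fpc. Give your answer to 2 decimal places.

V̂(x̄_st) = Σ W_h² s_h²/n_h, with W_h = N_h/N and N = 6550:
  stratum 1: (2150/6550)²·120.33²/402 = 3.88075
  stratum 2: (2100/6550)²·81.81²/235 = 2.92753
  stratum 3: (2300/6550)²·111.19²/260 = 5.86315
V̂(x̄_st) = 12.6714
SE(x̄_st) = √12.6714 = 3.5597

SE(x̄_st) ≈ 3.56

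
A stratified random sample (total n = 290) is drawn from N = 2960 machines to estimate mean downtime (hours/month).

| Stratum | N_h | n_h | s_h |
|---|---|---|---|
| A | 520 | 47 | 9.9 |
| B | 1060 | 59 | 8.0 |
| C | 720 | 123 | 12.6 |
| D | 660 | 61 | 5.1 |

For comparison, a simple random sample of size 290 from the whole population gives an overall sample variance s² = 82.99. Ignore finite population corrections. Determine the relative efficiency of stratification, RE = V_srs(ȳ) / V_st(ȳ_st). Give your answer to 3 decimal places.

V̂(ȳ_st) = Σ W_h² s_h²/n_h, with W_h = N_h/N and N = 2960:
  stratum A: (520/2960)²·9.9²/47 = 0.064357
  stratum B: (1060/2960)²·8.0²/59 = 0.139109
  stratum C: (720/2960)²·12.6²/123 = 0.0763691
  stratum D: (660/2960)²·5.1²/61 = 0.021199
V_st = 0.301034
V_srs = s²/n = 82.99/290 = 0.286172
Relative efficiency = V_srs / V_st = 0.286172/0.301034 = 0.9506

RE ≈ 0.951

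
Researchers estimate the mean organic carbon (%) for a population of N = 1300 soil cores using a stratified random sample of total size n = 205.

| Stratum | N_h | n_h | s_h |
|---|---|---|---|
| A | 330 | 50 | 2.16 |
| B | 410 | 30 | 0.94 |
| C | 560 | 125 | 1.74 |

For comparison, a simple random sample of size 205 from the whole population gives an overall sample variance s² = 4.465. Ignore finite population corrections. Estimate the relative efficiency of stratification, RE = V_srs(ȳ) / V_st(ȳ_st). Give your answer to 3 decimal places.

V̂(ȳ_st) = Σ W_h² s_h²/n_h, with W_h = N_h/N and N = 1300:
  stratum A: (330/1300)²·2.16²/50 = 0.00601283
  stratum B: (410/1300)²·0.94²/30 = 0.00292965
  stratum C: (560/1300)²·1.74²/125 = 0.00449446
V_st = 0.0134369
V_srs = s²/n = 4.465/205 = 0.0217805
Relative efficiency = V_srs / V_st = 0.0217805/0.0134369 = 1.6209

RE ≈ 1.621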